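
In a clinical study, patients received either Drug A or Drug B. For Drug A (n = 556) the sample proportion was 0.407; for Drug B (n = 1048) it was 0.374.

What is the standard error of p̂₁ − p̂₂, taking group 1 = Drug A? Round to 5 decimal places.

SE₁ = √(p̂₁(1−p̂₁)/n₁) = √(0.4070·0.5930/556) = 0.02083; SE₂ = √(0.3740·0.6260/1048) = 0.01495.
Independent samples: SE of the difference = √(SE₁² + SE₂²) = √(0.0004338889 + 0.0002235025) = 0.02564.

0.02564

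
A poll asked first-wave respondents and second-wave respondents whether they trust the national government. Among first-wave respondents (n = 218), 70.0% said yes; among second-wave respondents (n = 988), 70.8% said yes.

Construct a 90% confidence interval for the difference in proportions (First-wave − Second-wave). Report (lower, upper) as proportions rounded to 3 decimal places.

Each SE is √(p̂(1−p̂)/n): √(0.7000·0.3000/218) = 0.03104 and √(0.7080·0.2920/988) = 0.01447.
SE(p̂₁ − p̂₂) = √(SE₁² + SE₂²) = √(0.0009634816 + 0.0002093809) = 0.03425, since the two samples are independent.
At 90% confidence z* = 1.645; margin = 1.645 × 0.03425 = 0.05634.
The difference is 0.7000 − 0.7080 = -0.0080, so the interval is -0.0080 ± 0.05634 = (-0.064, 0.048).

(-0.064, 0.048)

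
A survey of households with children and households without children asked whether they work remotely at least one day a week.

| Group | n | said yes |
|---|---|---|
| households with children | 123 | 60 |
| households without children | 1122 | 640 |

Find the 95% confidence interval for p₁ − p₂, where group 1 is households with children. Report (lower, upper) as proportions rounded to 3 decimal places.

Sample proportions: 60/123 = 0.4878, 640/1122 = 0.5704.
Each SE is √(p̂(1−p̂)/n): √(0.4878·0.5122/123) = 0.04507 and √(0.5704·0.4296/1122) = 0.01478.
SE(p̂₁ − p̂₂) = √(SE₁² + SE₂²) = √(0.0020313049 + 0.0002184484) = 0.04743, since the two samples are independent.
At 95% confidence z* = 1.960; margin = 1.960 × 0.04743 = 0.09296.
The difference is 0.4878 − 0.5704 = -0.0826, so the interval is -0.0826 ± 0.09296 = (-0.176, 0.010).

(-0.176, 0.010)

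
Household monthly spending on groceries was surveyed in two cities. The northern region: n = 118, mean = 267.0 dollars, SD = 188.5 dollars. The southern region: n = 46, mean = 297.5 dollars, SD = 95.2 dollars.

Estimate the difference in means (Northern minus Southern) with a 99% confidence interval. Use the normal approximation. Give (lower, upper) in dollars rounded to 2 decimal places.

(-87.99, 26.99)

Per-group SEs: s₁/√n₁ = 188.5/√118 = 17.3528, s₂/√n₂ = 95.2/√46 = 14.0365.
Unpooled SE of the difference: √(301.11966784 + 197.02333225) = 22.3191.
Margin of error = z* · SE = 2.576 × 22.3191 = 57.4940.
x̄₁ − x̄₂ = 267.0 − 297.5 = -30.5000.
CI: -30.5000 ± 57.4940 = (-87.99, 26.99).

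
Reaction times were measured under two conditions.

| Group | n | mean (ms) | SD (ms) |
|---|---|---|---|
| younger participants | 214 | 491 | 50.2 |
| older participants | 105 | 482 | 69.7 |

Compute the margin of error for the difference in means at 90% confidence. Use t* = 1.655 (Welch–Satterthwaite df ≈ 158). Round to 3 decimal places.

12.609

SE₁ = s₁/√n₁ = 50.2/√214 = 3.4316; SE₂ = 69.7/√105 = 6.8020.
Independent samples, unequal variances: SE_diff = √(SE₁² + SE₂²) = √(11.77587856 + 46.267204) = 7.6186.
t* = 1.655, so margin of error = 1.655 × 7.6186 = 12.6088.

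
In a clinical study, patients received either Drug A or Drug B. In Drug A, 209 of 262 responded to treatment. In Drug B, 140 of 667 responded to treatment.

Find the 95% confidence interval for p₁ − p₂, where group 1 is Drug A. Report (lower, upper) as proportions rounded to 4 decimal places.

Sample proportions: 209/262 = 0.7977, 140/667 = 0.2099.
Each SE is √(p̂(1−p̂)/n): √(0.7977·0.2023/262) = 0.02482 and √(0.2099·0.7901/667) = 0.01577.
SE(p̂₁ − p̂₂) = √(SE₁² + SE₂²) = √(0.0006160324 + 0.0002486929) = 0.02941, since the two samples are independent.
At 95% confidence z* = 1.960; margin = 1.960 × 0.02941 = 0.05764.
The difference is 0.7977 − 0.2099 = 0.5878, so the interval is 0.5878 ± 0.05764 = (0.5302, 0.6454).

(0.5302, 0.6454)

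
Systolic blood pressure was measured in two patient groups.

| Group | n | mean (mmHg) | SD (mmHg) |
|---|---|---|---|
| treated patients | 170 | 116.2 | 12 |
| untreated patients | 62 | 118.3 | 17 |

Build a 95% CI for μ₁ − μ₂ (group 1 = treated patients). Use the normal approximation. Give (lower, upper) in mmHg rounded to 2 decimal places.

(-6.70, 2.50)

Standard errors of each mean: 12/√170 = 0.9204 and 17/√62 = 2.1590.
SE(x̄₁ − x̄₂) = √(0.9204² + 2.1590²) = 2.3470 for independent samples with unequal variances.
With z* = 1.960, the margin is 1.960 × 2.3470 = 4.6001.
x̄₁ − x̄₂ = 116.2 − 118.3 = -2.1000; the interval is -2.1000 ± 4.6001 = (-6.70, 2.50).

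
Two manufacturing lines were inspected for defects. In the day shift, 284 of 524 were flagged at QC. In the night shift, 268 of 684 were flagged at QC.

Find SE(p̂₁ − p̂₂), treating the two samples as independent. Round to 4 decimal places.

0.0287

Sample proportions: 284/524 = 0.5420, 268/684 = 0.3918.
Each SE is √(p̂(1−p̂)/n): √(0.5420·0.4580/524) = 0.02177 and √(0.3918·0.6082/684) = 0.01866.
SE(p̂₁ − p̂₂) = √(SE₁² + SE₂²) = √(0.0004739329 + 0.0003481956) = 0.02867, since the two samples are independent.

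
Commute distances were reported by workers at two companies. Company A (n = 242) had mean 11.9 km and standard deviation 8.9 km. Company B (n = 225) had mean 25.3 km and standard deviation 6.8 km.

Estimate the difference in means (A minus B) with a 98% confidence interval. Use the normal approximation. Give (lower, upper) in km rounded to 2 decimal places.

(-15.10, -11.70)

Per-group SEs: s₁/√n₁ = 8.9/√242 = 0.5721, s₂/√n₂ = 6.8/√225 = 0.4533.
Unpooled SE of the difference: √(0.32729841 + 0.20548089) = 0.7299.
Margin of error = z* · SE = 2.326 × 0.7299 = 1.6977.
x̄₁ − x̄₂ = 11.9 − 25.3 = -13.4000.
CI: -13.4000 ± 1.6977 = (-15.10, -11.70).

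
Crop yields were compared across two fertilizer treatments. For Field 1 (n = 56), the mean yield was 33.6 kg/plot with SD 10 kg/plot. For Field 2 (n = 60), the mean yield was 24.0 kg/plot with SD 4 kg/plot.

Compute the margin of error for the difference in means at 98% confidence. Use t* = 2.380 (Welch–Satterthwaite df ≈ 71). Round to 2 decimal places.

3.41

SE₁ = s₁/√n₁ = 10/√56 = 1.3363; SE₂ = 4/√60 = 0.5164.
Independent samples, unequal variances: SE_diff = √(SE₁² + SE₂²) = √(1.78569769 + 0.26666896) = 1.4326.
t* = 2.380, so margin of error = 2.380 × 1.4326 = 3.4096.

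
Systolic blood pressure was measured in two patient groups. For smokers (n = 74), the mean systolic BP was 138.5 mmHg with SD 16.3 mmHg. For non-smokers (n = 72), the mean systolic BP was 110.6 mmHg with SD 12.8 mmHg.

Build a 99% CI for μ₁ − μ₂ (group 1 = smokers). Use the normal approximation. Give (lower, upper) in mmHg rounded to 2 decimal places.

Per-group SEs: s₁/√n₁ = 16.3/√74 = 1.8948, s₂/√n₂ = 12.8/√72 = 1.5085.
Unpooled SE of the difference: √(3.59026704 + 2.27557225) = 2.4219.
Margin of error = z* · SE = 2.576 × 2.4219 = 6.2388.
x̄₁ − x̄₂ = 138.5 − 110.6 = 27.9000.
CI: 27.9000 ± 6.2388 = (21.66, 34.14).

(21.66, 34.14)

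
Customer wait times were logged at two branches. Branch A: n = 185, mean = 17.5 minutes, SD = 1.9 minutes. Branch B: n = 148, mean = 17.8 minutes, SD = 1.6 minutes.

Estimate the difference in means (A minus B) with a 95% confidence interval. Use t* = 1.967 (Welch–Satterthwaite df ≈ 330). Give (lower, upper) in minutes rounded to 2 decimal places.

(-0.68, 0.08)

Standard errors of each mean: 1.9/√185 = 0.1397 and 1.6/√148 = 0.1315.
SE(x̄₁ − x̄₂) = √(0.1397² + 0.1315²) = 0.1919 for independent samples with unequal variances.
With t* = 1.967, the margin is 1.967 × 0.1919 = 0.3775.
x̄₁ − x̄₂ = 17.5 − 17.8 = -0.3000; the interval is -0.3000 ± 0.3775 = (-0.68, 0.08).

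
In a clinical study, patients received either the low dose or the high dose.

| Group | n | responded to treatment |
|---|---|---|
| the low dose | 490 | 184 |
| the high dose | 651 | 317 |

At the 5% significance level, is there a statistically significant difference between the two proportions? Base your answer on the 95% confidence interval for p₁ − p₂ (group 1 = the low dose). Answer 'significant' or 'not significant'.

Sample proportions: 184/490 = 0.3755, 317/651 = 0.4869.
Each SE is √(p̂(1−p̂)/n): √(0.3755·0.6245/490) = 0.02188 and √(0.4869·0.5131/651) = 0.01959.
SE(p̂₁ − p̂₂) = √(SE₁² + SE₂²) = √(0.0004787344 + 0.0003837681) = 0.02937, since the two samples are independent.
At 95% confidence z* = 1.960; margin = 1.960 × 0.02937 = 0.05757.
The difference is 0.3755 − 0.4869 = -0.1114, so the interval is -0.1114 ± 0.05757 = (-0.16897, -0.05383).
The interval (-0.16897, -0.05383) does not contain 0, so the difference is significant.

significant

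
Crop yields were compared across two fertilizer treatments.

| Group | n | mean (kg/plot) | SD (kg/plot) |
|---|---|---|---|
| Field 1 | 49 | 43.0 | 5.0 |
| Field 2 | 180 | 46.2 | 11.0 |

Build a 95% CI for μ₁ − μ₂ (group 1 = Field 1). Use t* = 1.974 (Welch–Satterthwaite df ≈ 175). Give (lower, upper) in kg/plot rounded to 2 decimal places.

(-5.35, -1.05)

Standard errors of each mean: 5.0/√49 = 0.7143 and 11.0/√180 = 0.8199.
SE(x̄₁ − x̄₂) = √(0.7143² + 0.8199²) = 1.0874 for independent samples with unequal variances.
With t* = 1.974, the margin is 1.974 × 1.0874 = 2.1465.
x̄₁ − x̄₂ = 43.0 − 46.2 = -3.2000; the interval is -3.2000 ± 2.1465 = (-5.35, -1.05).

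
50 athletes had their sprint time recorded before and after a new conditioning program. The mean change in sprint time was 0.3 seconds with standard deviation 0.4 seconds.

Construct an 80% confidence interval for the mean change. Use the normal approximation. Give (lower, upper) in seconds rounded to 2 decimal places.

This is a matched-pairs design, so SE = s_d/√n = 0.4/√50 = 0.0566.
Margin = 1.282 × 0.0566 = 0.0726; the interval is 0.3 ± 0.0726 = (0.23, 0.37).

(0.23, 0.37)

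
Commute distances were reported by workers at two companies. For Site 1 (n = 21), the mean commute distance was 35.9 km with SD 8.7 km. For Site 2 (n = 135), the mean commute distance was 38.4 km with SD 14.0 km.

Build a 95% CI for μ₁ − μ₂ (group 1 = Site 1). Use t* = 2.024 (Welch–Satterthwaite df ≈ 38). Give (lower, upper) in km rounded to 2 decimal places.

(-7.05, 2.05)

Standard errors of each mean: 8.7/√21 = 1.8985 and 14.0/√135 = 1.2049.
SE(x̄₁ − x̄₂) = √(1.8985² + 1.2049²) = 2.2486 for independent samples with unequal variances.
With t* = 2.024, the margin is 2.024 × 2.2486 = 4.5512.
x̄₁ − x̄₂ = 35.9 − 38.4 = -2.5000; the interval is -2.5000 ± 4.5512 = (-7.05, 2.05).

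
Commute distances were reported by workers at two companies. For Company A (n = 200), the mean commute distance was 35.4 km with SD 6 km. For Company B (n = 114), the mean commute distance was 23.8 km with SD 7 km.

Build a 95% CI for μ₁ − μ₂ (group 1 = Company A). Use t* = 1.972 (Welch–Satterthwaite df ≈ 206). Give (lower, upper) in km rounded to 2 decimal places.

(10.06, 13.14)

Per-group SEs: s₁/√n₁ = 6/√200 = 0.4243, s₂/√n₂ = 7/√114 = 0.6556.
Unpooled SE of the difference: √(0.18003049 + 0.42981136) = 0.7809.
Margin of error = t* · SE = 1.972 × 0.7809 = 1.5399.
x̄₁ − x̄₂ = 35.4 − 23.8 = 11.6000.
CI: 11.6000 ± 1.5399 = (10.06, 13.14).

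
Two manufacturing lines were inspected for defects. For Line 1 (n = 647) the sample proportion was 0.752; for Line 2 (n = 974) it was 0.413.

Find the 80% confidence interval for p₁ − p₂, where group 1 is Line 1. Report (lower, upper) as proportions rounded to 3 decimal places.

Each SE is √(p̂(1−p̂)/n): √(0.7520·0.2480/647) = 0.01698 and √(0.4130·0.5870/974) = 0.01578.
SE(p̂₁ − p̂₂) = √(SE₁² + SE₂²) = √(0.0002883204 + 0.0002490084) = 0.02318, since the two samples are independent.
At 80% confidence z* = 1.282; margin = 1.282 × 0.02318 = 0.02972.
The difference is 0.7520 − 0.4130 = 0.3390, so the interval is 0.3390 ± 0.02972 = (0.309, 0.369).

(0.309, 0.369)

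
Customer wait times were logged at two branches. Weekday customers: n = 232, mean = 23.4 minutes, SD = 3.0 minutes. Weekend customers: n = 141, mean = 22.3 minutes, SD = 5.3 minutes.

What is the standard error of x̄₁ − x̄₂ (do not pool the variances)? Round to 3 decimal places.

Standard errors of each mean: 3.0/√232 = 0.1970 and 5.3/√141 = 0.4463.
SE(x̄₁ − x̄₂) = √(0.1970² + 0.4463²) = 0.4878 for independent samples with unequal variances.

0.488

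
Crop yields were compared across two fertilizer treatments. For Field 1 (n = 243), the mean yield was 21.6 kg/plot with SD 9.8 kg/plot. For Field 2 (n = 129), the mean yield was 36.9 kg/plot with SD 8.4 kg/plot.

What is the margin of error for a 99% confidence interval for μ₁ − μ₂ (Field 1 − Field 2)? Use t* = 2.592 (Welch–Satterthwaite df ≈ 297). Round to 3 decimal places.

Standard errors of each mean: 9.8/√243 = 0.6287 and 8.4/√129 = 0.7396.
SE(x̄₁ − x̄₂) = √(0.6287² + 0.7396²) = 0.9707 for independent samples with unequal variances.
With t* = 2.592, the margin is 2.592 × 0.9707 = 2.5161.

2.516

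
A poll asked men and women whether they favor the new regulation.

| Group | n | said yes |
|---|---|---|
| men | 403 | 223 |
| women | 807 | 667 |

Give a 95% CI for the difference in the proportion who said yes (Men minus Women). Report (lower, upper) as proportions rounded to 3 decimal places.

(-0.328, -0.218)

Sample proportions: 223/403 = 0.5533, 667/807 = 0.8265.
Each SE is √(p̂(1−p̂)/n): √(0.5533·0.4467/403) = 0.02476 and √(0.8265·0.1735/807) = 0.01333.
SE(p̂₁ − p̂₂) = √(SE₁² + SE₂²) = √(0.0006130576 + 0.0001776889) = 0.02812, since the two samples are independent.
At 95% confidence z* = 1.960; margin = 1.960 × 0.02812 = 0.05512.
The difference is 0.5533 − 0.8265 = -0.2732, so the interval is -0.2732 ± 0.05512 = (-0.328, -0.218).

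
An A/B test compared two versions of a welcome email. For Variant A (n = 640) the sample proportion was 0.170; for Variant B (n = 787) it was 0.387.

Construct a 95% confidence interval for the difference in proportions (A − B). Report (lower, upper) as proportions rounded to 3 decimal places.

The two standard errors are √(0.1700×0.8300/640) = 0.01485 and √(0.3870×0.6130/787) = 0.01736.
Because the samples are independent, SE_diff = √(0.01485² + 0.01736²) = 0.02284.
Using z* = 1.960 for 95%, ME = 1.960 × 0.02284 = 0.04477.
p̂₁ − p̂₂ = -0.2170; interval -0.2170 ± 0.04477 gives (-0.262, -0.172).

(-0.262, -0.172)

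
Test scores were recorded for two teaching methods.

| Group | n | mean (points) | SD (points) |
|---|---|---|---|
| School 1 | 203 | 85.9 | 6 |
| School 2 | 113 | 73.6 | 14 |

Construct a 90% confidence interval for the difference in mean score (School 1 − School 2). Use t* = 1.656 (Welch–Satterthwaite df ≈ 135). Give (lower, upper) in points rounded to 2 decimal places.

Standard errors of each mean: 6/√203 = 0.4211 and 14/√113 = 1.3170.
SE(x̄₁ − x̄₂) = √(0.4211² + 1.3170²) = 1.3827 for independent samples with unequal variances.
With t* = 1.656, the margin is 1.656 × 1.3827 = 2.2898.
x̄₁ − x̄₂ = 85.9 − 73.6 = 12.3000; the interval is 12.3000 ± 2.2898 = (10.01, 14.59).

(10.01, 14.59)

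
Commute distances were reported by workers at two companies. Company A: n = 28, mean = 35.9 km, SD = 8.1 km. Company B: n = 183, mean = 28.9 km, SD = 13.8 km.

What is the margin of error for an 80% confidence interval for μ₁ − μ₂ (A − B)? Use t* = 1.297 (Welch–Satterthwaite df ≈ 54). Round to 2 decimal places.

2.39

Standard errors of each mean: 8.1/√28 = 1.5308 and 13.8/√183 = 1.0201.
SE(x̄₁ − x̄₂) = √(1.5308² + 1.0201²) = 1.8396 for independent samples with unequal variances.
With t* = 1.297, the margin is 1.297 × 1.8396 = 2.3860.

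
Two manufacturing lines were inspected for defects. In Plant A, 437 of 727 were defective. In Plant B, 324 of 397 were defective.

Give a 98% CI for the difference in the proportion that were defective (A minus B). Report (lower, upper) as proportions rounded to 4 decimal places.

p̂₁ = 437/727 = 0.6011 and p̂₂ = 324/397 = 0.8161.
SE₁ = √(p̂₁(1−p̂₁)/n₁) = √(0.6011·0.3989/727) = 0.01816; SE₂ = √(0.8161·0.1839/397) = 0.01944.
Independent samples: SE of the difference = √(SE₁² + SE₂²) = √(0.0003297856 + 0.0003779136) = 0.02660.
z* for 98% confidence is 2.326, so the margin of error is 2.326 × 0.02660 = 0.06187.
Point estimate p̂₁ − p̂₂ = 0.6011 − 0.8161 = -0.2150.
-0.2150 ± 0.06187 → (-0.2769, -0.1531).

(-0.2769, -0.1531)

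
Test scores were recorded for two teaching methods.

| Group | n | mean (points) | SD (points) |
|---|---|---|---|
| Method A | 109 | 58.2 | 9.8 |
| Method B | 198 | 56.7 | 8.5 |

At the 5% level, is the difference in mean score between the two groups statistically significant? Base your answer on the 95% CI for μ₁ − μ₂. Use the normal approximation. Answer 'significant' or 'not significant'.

Standard errors of each mean: 9.8/√109 = 0.9387 and 8.5/√198 = 0.6041.
SE(x̄₁ − x̄₂) = √(0.9387² + 0.6041²) = 1.1163 for independent samples with unequal variances.
With z* = 1.960, the margin is 1.960 × 1.1163 = 2.1879.
x̄₁ − x̄₂ = 58.2 − 56.7 = 1.5000; the interval is 1.5000 ± 2.1879 = (-0.6879, 3.6879).
The interval (-0.6879, 3.6879) contains 0, so the difference is not significant.

not significant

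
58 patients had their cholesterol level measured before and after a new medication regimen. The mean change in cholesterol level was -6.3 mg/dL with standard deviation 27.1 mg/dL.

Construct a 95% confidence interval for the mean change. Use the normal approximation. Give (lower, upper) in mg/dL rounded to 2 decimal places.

(-13.27, 0.67)

This is a matched-pairs design, so SE = s_d/√n = 27.1/√58 = 3.5584.
Margin = 1.960 × 3.5584 = 6.9745; the interval is -6.3 ± 6.9745 = (-13.27, 0.67).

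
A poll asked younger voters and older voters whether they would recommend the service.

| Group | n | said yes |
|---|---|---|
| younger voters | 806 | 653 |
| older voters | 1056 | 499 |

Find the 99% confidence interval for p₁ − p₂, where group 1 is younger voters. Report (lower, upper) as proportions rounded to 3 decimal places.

Sample proportions: 653/806 = 0.8102, 499/1056 = 0.4725.
Each SE is √(p̂(1−p̂)/n): √(0.8102·0.1898/806) = 0.01381 and √(0.4725·0.5275/1056) = 0.01536.
SE(p̂₁ − p̂₂) = √(SE₁² + SE₂²) = √(0.0001907161 + 0.0002359296) = 0.02066, since the two samples are independent.
At 99% confidence z* = 2.576; margin = 2.576 × 0.02066 = 0.05322.
The difference is 0.8102 − 0.4725 = 0.3377, so the interval is 0.3377 ± 0.05322 = (0.284, 0.391).

(0.284, 0.391)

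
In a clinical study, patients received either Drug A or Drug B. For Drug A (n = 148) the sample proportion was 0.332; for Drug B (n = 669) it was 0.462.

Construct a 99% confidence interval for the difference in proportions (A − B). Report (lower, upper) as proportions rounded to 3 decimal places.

SE₁ = √(p̂₁(1−p̂₁)/n₁) = √(0.3320·0.6680/148) = 0.03871; SE₂ = √(0.4620·0.5380/669) = 0.01928.
Independent samples: SE of the difference = √(SE₁² + SE₂²) = √(0.0014984641 + 0.0003717184) = 0.04325.
z* for 99% confidence is 2.576, so the margin of error is 2.576 × 0.04325 = 0.11141.
Point estimate p̂₁ − p̂₂ = 0.3320 − 0.4620 = -0.1300.
-0.1300 ± 0.11141 → (-0.241, -0.019).

(-0.241, -0.019)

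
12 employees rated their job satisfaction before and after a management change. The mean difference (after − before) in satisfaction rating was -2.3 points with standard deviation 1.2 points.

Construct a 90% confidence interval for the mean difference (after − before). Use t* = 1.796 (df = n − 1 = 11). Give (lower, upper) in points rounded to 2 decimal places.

This is a matched-pairs design, so SE = s_d/√n = 1.2/√12 = 0.3464.
Margin = 1.796 × 0.3464 = 0.6221; the interval is -2.3 ± 0.6221 = (-2.92, -1.68).

(-2.92, -1.68)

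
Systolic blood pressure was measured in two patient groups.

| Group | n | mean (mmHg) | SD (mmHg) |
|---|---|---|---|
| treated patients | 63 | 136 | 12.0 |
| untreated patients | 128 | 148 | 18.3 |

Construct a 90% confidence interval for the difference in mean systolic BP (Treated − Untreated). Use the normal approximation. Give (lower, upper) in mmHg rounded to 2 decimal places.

(-15.64, -8.36)

Standard errors of each mean: 12.0/√63 = 1.5119 and 18.3/√128 = 1.6175.
SE(x̄₁ − x̄₂) = √(1.5119² + 1.6175²) = 2.2141 for independent samples with unequal variances.
With z* = 1.645, the margin is 1.645 × 2.2141 = 3.6422.
x̄₁ − x̄₂ = 136 − 148 = -12.0000; the interval is -12.0000 ± 3.6422 = (-15.64, -8.36).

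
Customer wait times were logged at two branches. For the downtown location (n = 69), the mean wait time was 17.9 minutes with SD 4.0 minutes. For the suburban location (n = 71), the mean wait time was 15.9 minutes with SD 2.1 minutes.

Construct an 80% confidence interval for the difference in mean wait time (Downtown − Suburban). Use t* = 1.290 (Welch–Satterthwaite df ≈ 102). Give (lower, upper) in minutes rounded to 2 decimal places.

Standard errors of each mean: 4.0/√69 = 0.4815 and 2.1/√71 = 0.2492.
SE(x̄₁ − x̄₂) = √(0.4815² + 0.2492²) = 0.5422 for independent samples with unequal variances.
With t* = 1.290, the margin is 1.290 × 0.5422 = 0.6994.
x̄₁ − x̄₂ = 17.9 − 15.9 = 2.0000; the interval is 2.0000 ± 0.6994 = (1.30, 2.70).

(1.30, 2.70)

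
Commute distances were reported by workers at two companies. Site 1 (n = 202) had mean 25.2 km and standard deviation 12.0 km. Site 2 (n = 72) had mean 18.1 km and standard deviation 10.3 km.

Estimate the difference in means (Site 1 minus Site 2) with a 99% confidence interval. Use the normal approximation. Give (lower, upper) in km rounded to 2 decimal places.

(3.29, 10.91)

Standard errors of each mean: 12.0/√202 = 0.8443 and 10.3/√72 = 1.2139.
SE(x̄₁ − x̄₂) = √(0.8443² + 1.2139²) = 1.4786 for independent samples with unequal variances.
With z* = 2.576, the margin is 2.576 × 1.4786 = 3.8089.
x̄₁ − x̄₂ = 25.2 − 18.1 = 7.1000; the interval is 7.1000 ± 3.8089 = (3.29, 10.91).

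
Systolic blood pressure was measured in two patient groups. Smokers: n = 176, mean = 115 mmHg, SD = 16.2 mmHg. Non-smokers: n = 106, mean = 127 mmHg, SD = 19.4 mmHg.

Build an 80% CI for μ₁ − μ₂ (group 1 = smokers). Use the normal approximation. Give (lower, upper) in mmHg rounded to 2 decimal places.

(-14.88, -9.12)

SE₁ = s₁/√n₁ = 16.2/√176 = 1.2211; SE₂ = 19.4/√106 = 1.8843.
Independent samples, unequal variances: SE_diff = √(SE₁² + SE₂²) = √(1.49108521 + 3.55058649) = 2.2454.
z* = 1.282, so margin of error = 1.282 × 2.2454 = 2.8786.
Difference in means = 115 − 127 = -12.0000.
-12.0000 ± 2.8786 → (-14.88, -9.12).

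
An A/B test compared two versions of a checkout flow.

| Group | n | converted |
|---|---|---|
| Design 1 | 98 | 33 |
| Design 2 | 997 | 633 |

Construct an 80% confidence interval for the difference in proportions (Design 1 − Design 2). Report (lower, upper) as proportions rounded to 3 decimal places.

(-0.362, -0.234)

First, p̂₁ = 33/98 = 0.3367; p̂₂ = 633/997 = 0.6349.
The two standard errors are √(0.3367×0.6633/98) = 0.04774 and √(0.6349×0.3651/997) = 0.01525.
Because the samples are independent, SE_diff = √(0.04774² + 0.01525²) = 0.05012.
Using z* = 1.282 for 80%, ME = 1.282 × 0.05012 = 0.06425.
p̂₁ − p̂₂ = -0.2982; interval -0.2982 ± 0.06425 gives (-0.362, -0.234).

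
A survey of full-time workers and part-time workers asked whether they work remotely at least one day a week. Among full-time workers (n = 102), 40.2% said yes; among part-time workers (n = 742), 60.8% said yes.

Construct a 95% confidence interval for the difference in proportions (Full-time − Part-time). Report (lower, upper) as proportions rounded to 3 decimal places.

(-0.307, -0.105)

Each SE is √(p̂(1−p̂)/n): √(0.4020·0.5980/102) = 0.04855 and √(0.6080·0.3920/742) = 0.01792.
SE(p̂₁ − p̂₂) = √(SE₁² + SE₂²) = √(0.0023571025 + 0.0003211264) = 0.05175, since the two samples are independent.
At 95% confidence z* = 1.960; margin = 1.960 × 0.05175 = 0.10143.
The difference is 0.4020 − 0.6080 = -0.2060, so the interval is -0.2060 ± 0.10143 = (-0.307, -0.105).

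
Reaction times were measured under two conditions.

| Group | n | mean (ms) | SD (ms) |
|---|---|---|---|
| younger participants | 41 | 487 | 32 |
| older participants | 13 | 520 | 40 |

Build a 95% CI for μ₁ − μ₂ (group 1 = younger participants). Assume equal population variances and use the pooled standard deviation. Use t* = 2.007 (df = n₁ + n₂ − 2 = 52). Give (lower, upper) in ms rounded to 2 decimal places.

s_p = √[((n₁−1)s₁² + (n₂−1)s₂²)/(n₁+n₂−2)] = √[(40·32² + 12·40²)/52] = 34.0136.
SE = 34.0136·√(1/41 + 1/13) = 10.8264.
With t* = 2.007, margin = 2.007 × 10.8264 = 21.7286.
x̄₁ − x̄₂ = 487 − 520 = -33.0000; interval -33.0000 ± 21.7286 = (-54.73, -11.27).

(-54.73, -11.27)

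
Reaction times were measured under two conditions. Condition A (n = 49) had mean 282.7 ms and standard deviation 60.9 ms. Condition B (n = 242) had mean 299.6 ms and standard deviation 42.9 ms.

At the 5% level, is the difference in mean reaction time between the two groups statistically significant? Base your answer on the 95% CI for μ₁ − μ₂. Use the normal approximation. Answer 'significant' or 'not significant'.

not significant

Standard errors of each mean: 60.9/√49 = 8.7000 and 42.9/√242 = 2.7577.
SE(x̄₁ − x̄₂) = √(8.7000² + 2.7577²) = 9.1266 for independent samples with unequal variances.
With z* = 1.960, the margin is 1.960 × 9.1266 = 17.8881.
x̄₁ − x̄₂ = 282.7 − 299.6 = -16.9000; the interval is -16.9000 ± 17.8881 = (-34.7881, 0.9881).
The interval (-34.7881, 0.9881) contains 0, so the difference is not significant.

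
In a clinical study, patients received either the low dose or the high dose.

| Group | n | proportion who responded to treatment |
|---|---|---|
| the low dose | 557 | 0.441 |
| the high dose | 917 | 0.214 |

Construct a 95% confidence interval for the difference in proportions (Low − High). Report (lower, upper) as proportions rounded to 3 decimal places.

(0.178, 0.276)

The two standard errors are √(0.4410×0.5590/557) = 0.02104 and √(0.2140×0.7860/917) = 0.01354.
Because the samples are independent, SE_diff = √(0.02104² + 0.01354²) = 0.02502.
Using z* = 1.960 for 95%, ME = 1.960 × 0.02502 = 0.04904.
p̂₁ − p̂₂ = 0.2270; interval 0.2270 ± 0.04904 gives (0.178, 0.276).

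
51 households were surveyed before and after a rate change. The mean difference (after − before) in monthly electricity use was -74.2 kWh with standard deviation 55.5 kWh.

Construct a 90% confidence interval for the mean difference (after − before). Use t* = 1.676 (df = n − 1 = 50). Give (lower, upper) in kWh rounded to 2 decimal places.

Paired design: SE = s_d/√n = 55.5/√51 = 7.7716.
t* = 1.676; margin of error = 1.676 × 7.7716 = 13.0252.
-74.2 ± 13.0252 → (-87.23, -61.17).

(-87.23, -61.17)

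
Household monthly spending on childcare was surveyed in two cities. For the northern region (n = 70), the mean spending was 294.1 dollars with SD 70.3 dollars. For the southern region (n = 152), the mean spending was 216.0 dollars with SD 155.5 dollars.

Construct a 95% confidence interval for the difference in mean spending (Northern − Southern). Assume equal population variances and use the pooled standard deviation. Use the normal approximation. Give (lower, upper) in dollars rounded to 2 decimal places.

(39.96, 116.24)

s_p = √[((n₁−1)s₁² + (n₂−1)s₂²)/(n₁+n₂−2)] = √[(69·70.3² + 151·155.5²)/220] = 134.7088.
SE = 134.7088·√(1/70 + 1/152) = 19.4582.
With z* = 1.960, margin = 1.960 × 19.4582 = 38.1381.
x̄₁ − x̄₂ = 294.1 − 216.0 = 78.1000; interval 78.1000 ± 38.1381 = (39.96, 116.24).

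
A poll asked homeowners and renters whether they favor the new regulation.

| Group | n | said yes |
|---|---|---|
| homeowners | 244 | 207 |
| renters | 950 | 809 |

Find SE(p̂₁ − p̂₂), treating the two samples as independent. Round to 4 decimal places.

0.0257

p̂₁ = 207/244 = 0.8484 and p̂₂ = 809/950 = 0.8516.
SE₁ = √(p̂₁(1−p̂₁)/n₁) = √(0.8484·0.1516/244) = 0.02296; SE₂ = √(0.8516·0.1484/950) = 0.01153.
Independent samples: SE of the difference = √(SE₁² + SE₂²) = √(0.0005271616 + 0.0001329409) = 0.02569.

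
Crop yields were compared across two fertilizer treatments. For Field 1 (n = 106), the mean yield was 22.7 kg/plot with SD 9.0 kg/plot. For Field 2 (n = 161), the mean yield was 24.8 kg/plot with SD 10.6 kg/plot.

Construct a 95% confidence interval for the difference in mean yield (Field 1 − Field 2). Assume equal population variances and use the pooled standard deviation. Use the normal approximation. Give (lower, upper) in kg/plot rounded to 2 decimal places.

Pooled variance s_p² = [105·9.0² + 160·10.6²] / (106+161−2) = 99.9343, so s_p = 9.9967.
SE_diff = s_p·√(1/n₁ + 1/n₂) = 9.9967·√(1/106 + 1/161) = 1.2504.
z* = 1.960; margin = 1.960 × 1.2504 = 2.4508.
Difference = 22.7 − 24.8 = -2.1000.
-2.1000 ± 2.4508 → (-4.55, 0.35).

(-4.55, 0.35)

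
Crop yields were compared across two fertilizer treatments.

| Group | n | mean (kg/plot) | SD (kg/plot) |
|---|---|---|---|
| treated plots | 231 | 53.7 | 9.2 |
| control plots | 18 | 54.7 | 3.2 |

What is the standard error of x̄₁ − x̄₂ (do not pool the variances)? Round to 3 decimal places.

Per-group SEs: s₁/√n₁ = 9.2/√231 = 0.6053, s₂/√n₂ = 3.2/√18 = 0.7542.
Unpooled SE of the difference: √(0.36638809 + 0.56881764) = 0.9671.

0.967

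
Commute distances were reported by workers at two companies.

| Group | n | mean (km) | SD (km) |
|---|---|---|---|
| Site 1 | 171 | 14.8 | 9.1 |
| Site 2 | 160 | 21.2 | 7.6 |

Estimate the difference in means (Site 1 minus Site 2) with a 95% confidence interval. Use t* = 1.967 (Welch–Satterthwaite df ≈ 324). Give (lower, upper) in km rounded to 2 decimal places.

Per-group SEs: s₁/√n₁ = 9.1/√171 = 0.6959, s₂/√n₂ = 7.6/√160 = 0.6008.
Unpooled SE of the difference: √(0.48427681 + 0.36096064) = 0.9194.
Margin of error = t* · SE = 1.967 × 0.9194 = 1.8085.
x̄₁ − x̄₂ = 14.8 − 21.2 = -6.4000.
CI: -6.4000 ± 1.8085 = (-8.21, -4.59).

(-8.21, -4.59)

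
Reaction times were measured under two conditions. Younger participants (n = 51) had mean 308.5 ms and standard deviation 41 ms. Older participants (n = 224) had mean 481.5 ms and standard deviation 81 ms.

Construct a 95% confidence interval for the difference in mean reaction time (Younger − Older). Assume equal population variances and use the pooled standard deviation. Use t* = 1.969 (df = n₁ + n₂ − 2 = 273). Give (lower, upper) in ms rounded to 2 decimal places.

(-196.00, -150.00)

s_p = √[((n₁−1)s₁² + (n₂−1)s₂²)/(n₁+n₂−2)] = √[(50·41² + 223·81²)/273] = 75.2810.
SE = 75.2810·√(1/51 + 1/224) = 11.6800.
With t* = 1.969, margin = 1.969 × 11.6800 = 22.9979.
x̄₁ − x̄₂ = 308.5 − 481.5 = -173.0000; interval -173.0000 ± 22.9979 = (-196.00, -150.00).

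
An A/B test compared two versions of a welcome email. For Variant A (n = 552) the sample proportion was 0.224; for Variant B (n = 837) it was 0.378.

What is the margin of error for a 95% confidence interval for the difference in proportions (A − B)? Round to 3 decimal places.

Each SE is √(p̂(1−p̂)/n): √(0.2240·0.7760/552) = 0.01775 and √(0.3780·0.6220/837) = 0.01676.
SE(p̂₁ − p̂₂) = √(SE₁² + SE₂²) = √(0.0003150625 + 0.0002808976) = 0.02441, since the two samples are independent.
At 95% confidence z* = 1.960; margin = 1.960 × 0.02441 = 0.04784.

0.048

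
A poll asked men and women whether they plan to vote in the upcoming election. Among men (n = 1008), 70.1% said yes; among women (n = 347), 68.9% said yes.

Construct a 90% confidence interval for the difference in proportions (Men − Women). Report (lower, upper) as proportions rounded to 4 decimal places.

The two standard errors are √(0.7010×0.2990/1008) = 0.01442 and √(0.6890×0.3110/347) = 0.02485.
Because the samples are independent, SE_diff = √(0.01442² + 0.02485²) = 0.02873.
Using z* = 1.645 for 90%, ME = 1.645 × 0.02873 = 0.04726.
p̂₁ − p̂₂ = 0.0120; interval 0.0120 ± 0.04726 gives (-0.0353, 0.0593).

(-0.0353, 0.0593)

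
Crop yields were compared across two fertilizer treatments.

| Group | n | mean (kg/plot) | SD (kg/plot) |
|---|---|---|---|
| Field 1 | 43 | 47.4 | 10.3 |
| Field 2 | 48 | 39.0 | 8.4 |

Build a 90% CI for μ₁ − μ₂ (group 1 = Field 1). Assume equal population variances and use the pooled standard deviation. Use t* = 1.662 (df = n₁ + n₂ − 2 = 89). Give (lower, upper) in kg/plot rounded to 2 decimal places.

(5.14, 11.66)

Pooled variance s_p² = [42·10.3² + 47·8.4²] / (43+48−2) = 87.3270, so s_p = 9.3449.
SE_diff = s_p·√(1/n₁ + 1/n₂) = 9.3449·√(1/43 + 1/48) = 1.9622.
t* = 1.662; margin = 1.662 × 1.9622 = 3.2612.
Difference = 47.4 − 39.0 = 8.4000.
8.4000 ± 3.2612 → (5.14, 11.66).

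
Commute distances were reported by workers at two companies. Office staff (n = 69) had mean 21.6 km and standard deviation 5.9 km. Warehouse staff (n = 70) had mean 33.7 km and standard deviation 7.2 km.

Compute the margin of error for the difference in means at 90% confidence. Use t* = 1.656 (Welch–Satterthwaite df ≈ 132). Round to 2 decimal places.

1.85

Standard errors of each mean: 5.9/√69 = 0.7103 and 7.2/√70 = 0.8606.
SE(x̄₁ − x̄₂) = √(0.7103² + 0.8606²) = 1.1159 for independent samples with unequal variances.
With t* = 1.656, the margin is 1.656 × 1.1159 = 1.8479.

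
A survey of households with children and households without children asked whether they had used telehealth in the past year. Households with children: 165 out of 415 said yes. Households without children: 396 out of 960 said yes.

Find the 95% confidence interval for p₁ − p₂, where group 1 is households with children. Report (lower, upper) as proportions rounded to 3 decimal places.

(-0.071, 0.042)

p̂₁ = 165/415 = 0.3976 and p̂₂ = 396/960 = 0.4125.
SE₁ = √(p̂₁(1−p̂₁)/n₁) = √(0.3976·0.6024/415) = 0.02402; SE₂ = √(0.4125·0.5875/960) = 0.01589.
Independent samples: SE of the difference = √(SE₁² + SE₂²) = √(0.0005769604 + 0.0002524921) = 0.02880.
z* for 95% confidence is 1.960, so the margin of error is 1.960 × 0.02880 = 0.05645.
Point estimate p̂₁ − p̂₂ = 0.3976 − 0.4125 = -0.0149.
-0.0149 ± 0.05645 → (-0.071, 0.042).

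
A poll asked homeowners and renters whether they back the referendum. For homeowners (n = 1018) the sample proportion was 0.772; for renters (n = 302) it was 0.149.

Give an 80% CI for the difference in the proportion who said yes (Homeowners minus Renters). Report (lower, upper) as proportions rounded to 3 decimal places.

(0.592, 0.654)

The two standard errors are √(0.7720×0.2280/1018) = 0.01315 and √(0.1490×0.8510/302) = 0.02049.
Because the samples are independent, SE_diff = √(0.01315² + 0.02049²) = 0.02435.
Using z* = 1.282 for 80%, ME = 1.282 × 0.02435 = 0.03122.
p̂₁ − p̂₂ = 0.6230; interval 0.6230 ± 0.03122 gives (0.592, 0.654).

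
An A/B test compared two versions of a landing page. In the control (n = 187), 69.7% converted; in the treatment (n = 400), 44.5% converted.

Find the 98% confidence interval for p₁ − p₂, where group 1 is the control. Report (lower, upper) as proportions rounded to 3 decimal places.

SE₁ = √(p̂₁(1−p̂₁)/n₁) = √(0.6970·0.3030/187) = 0.03361; SE₂ = √(0.4450·0.5550/400) = 0.02485.
Independent samples: SE of the difference = √(SE₁² + SE₂²) = √(0.0011296321 + 0.0006175225) = 0.04180.
z* for 98% confidence is 2.326, so the margin of error is 2.326 × 0.04180 = 0.09723.
Point estimate p̂₁ − p̂₂ = 0.6970 − 0.4450 = 0.2520.
0.2520 ± 0.09723 → (0.155, 0.349).

(0.155, 0.349)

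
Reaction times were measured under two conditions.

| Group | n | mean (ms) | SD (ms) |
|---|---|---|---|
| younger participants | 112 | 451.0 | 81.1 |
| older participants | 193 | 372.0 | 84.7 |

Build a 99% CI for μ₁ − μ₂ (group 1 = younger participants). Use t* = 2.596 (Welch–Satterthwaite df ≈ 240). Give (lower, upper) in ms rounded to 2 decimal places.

Per-group SEs: s₁/√n₁ = 81.1/√112 = 7.6632, s₂/√n₂ = 84.7/√193 = 6.0968.
Unpooled SE of the difference: √(58.72463424 + 37.17097024) = 9.7926.
Margin of error = t* · SE = 2.596 × 9.7926 = 25.4216.
x̄₁ − x̄₂ = 451.0 − 372.0 = 79.0000.
CI: 79.0000 ± 25.4216 = (53.58, 104.42).

(53.58, 104.42)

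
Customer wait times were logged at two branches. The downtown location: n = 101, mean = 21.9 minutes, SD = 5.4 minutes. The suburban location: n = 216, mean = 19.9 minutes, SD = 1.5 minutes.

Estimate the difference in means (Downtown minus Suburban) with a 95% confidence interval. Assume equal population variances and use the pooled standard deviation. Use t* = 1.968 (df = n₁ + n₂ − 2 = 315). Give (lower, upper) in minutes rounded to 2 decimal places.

(1.22, 2.78)

Pooled variance s_p² = [100·5.4² + 215·1.5²] / (101+216−2) = 10.7929, so s_p = 3.2853.
SE_diff = s_p·√(1/n₁ + 1/n₂) = 3.2853·√(1/101 + 1/216) = 0.3960.
t* = 1.968; margin = 1.968 × 0.3960 = 0.7793.
Difference = 21.9 − 19.9 = 2.0000.
2.0000 ± 0.7793 → (1.22, 2.78).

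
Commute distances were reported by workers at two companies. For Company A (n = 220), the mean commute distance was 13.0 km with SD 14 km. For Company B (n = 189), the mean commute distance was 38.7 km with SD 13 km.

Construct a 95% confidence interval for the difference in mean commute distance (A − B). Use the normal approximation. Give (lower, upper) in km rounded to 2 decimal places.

(-28.32, -23.08)

Per-group SEs: s₁/√n₁ = 14/√220 = 0.9439, s₂/√n₂ = 13/√189 = 0.9456.
Unpooled SE of the difference: √(0.89094721 + 0.89415936) = 1.3361.
Margin of error = z* · SE = 1.960 × 1.3361 = 2.6188.
x̄₁ − x̄₂ = 13.0 − 38.7 = -25.7000.
CI: -25.7000 ± 2.6188 = (-28.32, -23.08).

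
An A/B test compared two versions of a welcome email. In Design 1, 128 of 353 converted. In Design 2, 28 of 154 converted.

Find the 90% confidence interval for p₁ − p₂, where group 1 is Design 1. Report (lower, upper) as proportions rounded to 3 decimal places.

(0.115, 0.247)

First, p̂₁ = 128/353 = 0.3626; p̂₂ = 28/154 = 0.1818.
The two standard errors are √(0.3626×0.6374/353) = 0.02559 and √(0.1818×0.8182/154) = 0.03108.
Because the samples are independent, SE_diff = √(0.02559² + 0.03108²) = 0.04026.
Using z* = 1.645 for 90%, ME = 1.645 × 0.04026 = 0.06623.
p̂₁ − p̂₂ = 0.1808; interval 0.1808 ± 0.06623 gives (0.115, 0.247).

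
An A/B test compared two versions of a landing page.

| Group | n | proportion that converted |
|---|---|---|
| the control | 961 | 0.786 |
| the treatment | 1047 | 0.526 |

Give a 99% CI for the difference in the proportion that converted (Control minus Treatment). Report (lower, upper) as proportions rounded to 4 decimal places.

(0.2076, 0.3124)

SE₁ = √(p̂₁(1−p̂₁)/n₁) = √(0.7860·0.2140/961) = 0.01323; SE₂ = √(0.5260·0.4740/1047) = 0.01543.
Independent samples: SE of the difference = √(SE₁² + SE₂²) = √(0.0001750329 + 0.0002380849) = 0.02033.
z* for 99% confidence is 2.576, so the margin of error is 2.576 × 0.02033 = 0.05237.
Point estimate p̂₁ − p̂₂ = 0.7860 − 0.5260 = 0.2600.
0.2600 ± 0.05237 → (0.2076, 0.3124).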